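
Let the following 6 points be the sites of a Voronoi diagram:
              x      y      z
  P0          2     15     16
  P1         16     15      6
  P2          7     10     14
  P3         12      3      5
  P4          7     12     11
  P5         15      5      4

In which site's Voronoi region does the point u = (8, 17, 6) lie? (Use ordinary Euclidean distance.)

Compare squared distances (the ordering matches that of the actual distances):
|uP0|² = (8−2)² + (17−15)² + (6−16)² = 36 + 4 + 100 = 140
|uP1|² = (8−16)² + (17−15)² + (6−6)² = 64 + 4 + 0 = 68
|uP2|² = (8−7)² + (17−10)² + (6−14)² = 1 + 49 + 64 = 114
|uP3|² = (8−12)² + (17−3)² + (6−5)² = 16 + 196 + 1 = 213
|uP4|² = (8−7)² + (17−12)² + (6−11)² = 1 + 25 + 25 = 51
|uP5|² = (8−15)² + (17−5)² + (6−4)² = 49 + 144 + 4 = 197
P4 is nearest.

P4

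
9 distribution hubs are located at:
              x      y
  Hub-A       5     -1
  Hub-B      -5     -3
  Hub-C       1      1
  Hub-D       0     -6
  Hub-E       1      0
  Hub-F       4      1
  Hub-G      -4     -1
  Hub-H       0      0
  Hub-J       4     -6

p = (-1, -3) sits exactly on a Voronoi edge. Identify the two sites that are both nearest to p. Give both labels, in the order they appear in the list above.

Squared distances from p to each site:
d²(p, Hub-A) = (-1−5)² + (-3−(-1))² = 36 + 4 = 40
d²(p, Hub-B) = (-1−(-5))² + (-3−(-3))² = 16 + 0 = 16
d²(p, Hub-C) = (-1−1)² + (-3−1)² = 4 + 16 = 20
d²(p, Hub-D) = (-1−0)² + (-3−(-6))² = 1 + 9 = 10
d²(p, Hub-E) = (-1−1)² + (-3−0)² = 4 + 9 = 13
d²(p, Hub-F) = (-1−4)² + (-3−1)² = 25 + 16 = 41
d²(p, Hub-G) = (-1−(-4))² + (-3−(-1))² = 9 + 4 = 13
d²(p, Hub-H) = (-1−0)² + (-3−0)² = 1 + 9 = 10
d²(p, Hub-J) = (-1−4)² + (-3−(-6))² = 25 + 9 = 34
p is equidistant from Hub-D and Hub-H (both at squared distance 10), and every other site is strictly farther — so p lies on the Hub-D–Hub-H Voronoi edge.

Hub-D and Hub-H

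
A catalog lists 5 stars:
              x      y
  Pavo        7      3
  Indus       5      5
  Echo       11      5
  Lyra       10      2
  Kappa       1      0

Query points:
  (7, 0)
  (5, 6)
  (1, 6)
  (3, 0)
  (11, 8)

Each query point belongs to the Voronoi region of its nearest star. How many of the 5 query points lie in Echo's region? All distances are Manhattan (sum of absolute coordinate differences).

1

(7, 0) — d to each: Pavo:3, Indus:7, Echo:9, Lyra:5, Kappa:6 → nearest is Pavo
(5, 6) — d to each: Pavo:5, Indus:1, Echo:7, Lyra:9, Kappa:10 → nearest is Indus
(1, 6) — d to each: Pavo:9, Indus:5, Echo:11, Lyra:13, Kappa:6 → nearest is Indus
(3, 0) — d to each: Pavo:7, Indus:7, Echo:13, Lyra:9, Kappa:2 → nearest is Kappa
(11, 8) — d to each: Pavo:9, Indus:9, Echo:3, Lyra:7, Kappa:18 → nearest is Echo
1 of the 5 points has Echo as nearest.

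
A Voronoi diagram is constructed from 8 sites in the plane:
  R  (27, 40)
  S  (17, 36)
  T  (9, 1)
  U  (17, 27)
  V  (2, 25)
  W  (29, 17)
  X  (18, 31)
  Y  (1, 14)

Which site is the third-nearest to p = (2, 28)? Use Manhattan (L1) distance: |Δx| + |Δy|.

U

d(p,R) = |2−27| + |28−40| = 25 + 12 = 37
d(p,S) = |2−17| + |28−36| = 15 + 8 = 23
d(p,T) = |2−9| + |28−1| = 7 + 27 = 34
d(p,U) = |2−17| + |28−27| = 15 + 1 = 16
d(p,V) = |2−2| + |28−25| = 0 + 3 = 3
d(p,W) = |2−29| + |28−17| = 27 + 11 = 38
d(p,X) = |2−18| + |28−31| = 16 + 3 = 19
d(p,Y) = |2−1| + |28−14| = 1 + 14 = 15
Sorted ascending: V, Y, U, X, … — the third-nearest is U.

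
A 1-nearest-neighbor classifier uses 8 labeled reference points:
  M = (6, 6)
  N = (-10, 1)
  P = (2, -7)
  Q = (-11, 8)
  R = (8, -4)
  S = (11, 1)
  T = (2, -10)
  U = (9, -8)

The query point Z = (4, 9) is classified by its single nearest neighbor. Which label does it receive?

M

Squared Euclidean distances:
|ZM|² = (4−6)² + (9−6)² = 4 + 9 = 13
|ZN|² = (4−(-10))² + (9−1)² = 196 + 64 = 260
|ZP|² = (4−2)² + (9−(-7))² = 4 + 256 = 260
|ZQ|² = (4−(-11))² + (9−8)² = 225 + 1 = 226
|ZR|² = (4−8)² + (9−(-4))² = 16 + 169 = 185
|ZS|² = (4−11)² + (9−1)² = 49 + 64 = 113
|ZT|² = (4−2)² + (9−(-10))² = 4 + 361 = 365
|ZU|² = (4−9)² + (9−(-8))² = 25 + 289 = 314
The smallest is to M, so Z lies in the Voronoi region of M.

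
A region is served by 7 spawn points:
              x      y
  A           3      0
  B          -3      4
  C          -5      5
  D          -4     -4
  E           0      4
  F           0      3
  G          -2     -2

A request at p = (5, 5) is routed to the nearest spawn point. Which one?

Compare squared distances (the ordering matches that of the actual distances):
|pA|² = 4 + 25 = 29
|pB|² = 64 + 1 = 65
|pC|² = 100 + 0 = 100
|pD|² = 81 + 81 = 162
|pE|² = 25 + 1 = 26
|pF|² = 25 + 4 = 29
|pG|² = 49 + 49 = 98
E is nearest.

E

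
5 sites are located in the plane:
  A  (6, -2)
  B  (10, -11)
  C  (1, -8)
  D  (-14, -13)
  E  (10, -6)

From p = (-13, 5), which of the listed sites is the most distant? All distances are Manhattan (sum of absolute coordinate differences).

d(p,A) = |-13−6| + |5−(-2)| = 19 + 7 = 26
d(p,B) = |-13−10| + |5−(-11)| = 23 + 16 = 39
d(p,C) = |-13−1| + |5−(-8)| = 14 + 13 = 27
d(p,D) = |-13−(-14)| + |5−(-13)| = 1 + 18 = 19
d(p,E) = |-13−10| + |5−(-6)| = 23 + 11 = 34
The largest is to B.

B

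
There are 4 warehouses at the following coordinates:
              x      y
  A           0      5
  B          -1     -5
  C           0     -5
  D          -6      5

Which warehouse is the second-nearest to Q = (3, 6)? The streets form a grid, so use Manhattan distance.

D

d(Q,A) = |3−0| + |6−5| = 3 + 1 = 4
d(Q,B) = |3−(-1)| + |6−(-5)| = 4 + 11 = 15
d(Q,C) = |3−0| + |6−(-5)| = 3 + 11 = 14
d(Q,D) = |3−(-6)| + |6−5| = 9 + 1 = 10
Sorted ascending: A, D, C, … — the second-nearest is D.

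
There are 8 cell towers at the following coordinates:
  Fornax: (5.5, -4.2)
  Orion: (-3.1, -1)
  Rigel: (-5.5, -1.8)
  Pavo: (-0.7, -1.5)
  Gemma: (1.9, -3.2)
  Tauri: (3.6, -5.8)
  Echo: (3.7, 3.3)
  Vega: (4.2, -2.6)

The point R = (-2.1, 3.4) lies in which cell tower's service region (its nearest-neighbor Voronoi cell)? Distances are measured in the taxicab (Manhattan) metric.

d(R, Fornax) = |-2.1−5.5| + |3.4−(-4.2)| = 7.6 + 7.6 = 15.2
d(R, Orion) = |-2.1−(-3.1)| + |3.4−(-1)| = 1 + 4.4 = 5.4
d(R, Rigel) = |-2.1−(-5.5)| + |3.4−(-1.8)| = 3.4 + 5.2 = 8.6
d(R, Pavo) = |-2.1−(-0.7)| + |3.4−(-1.5)| = 1.4 + 4.9 = 6.3
d(R, Gemma) = |-2.1−1.9| + |3.4−(-3.2)| = 4 + 6.6 = 10.6
d(R, Tauri) = |-2.1−3.6| + |3.4−(-5.8)| = 5.7 + 9.2 = 14.9
d(R, Echo) = |-2.1−3.7| + |3.4−3.3| = 5.8 + 0.1 = 5.9
d(R, Vega) = |-2.1−4.2| + |3.4−(-2.6)| = 6.3 + 6 = 12.3
The smallest is to Orion, so R lies in the Voronoi region of Orion.

Orion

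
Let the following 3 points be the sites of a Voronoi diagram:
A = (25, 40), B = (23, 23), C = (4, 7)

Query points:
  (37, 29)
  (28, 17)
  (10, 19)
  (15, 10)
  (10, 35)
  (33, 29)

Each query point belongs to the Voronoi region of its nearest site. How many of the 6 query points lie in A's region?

1

(37, 29) — d² to each: A:265, B:232, C:1573 → nearest is B
(28, 17) — d² to each: A:538, B:61, C:676 → nearest is B
(10, 19) — d² to each: A:666, B:185, C:180 → nearest is C
(15, 10) — d² to each: A:1000, B:233, C:130 → nearest is C
(10, 35) — d² to each: A:250, B:313, C:820 → nearest is A
(33, 29) — d² to each: A:185, B:136, C:1325 → nearest is B
1 of the 6 points has A as nearest.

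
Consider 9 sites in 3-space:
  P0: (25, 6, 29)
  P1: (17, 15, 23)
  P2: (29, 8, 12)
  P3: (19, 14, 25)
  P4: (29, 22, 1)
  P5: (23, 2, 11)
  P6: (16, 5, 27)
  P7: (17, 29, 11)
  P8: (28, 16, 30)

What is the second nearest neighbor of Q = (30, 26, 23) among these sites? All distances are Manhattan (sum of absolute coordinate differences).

d(Q,P0) = |30−25| + |26−6| + |23−29| = 5 + 20 + 6 = 31
d(Q,P1) = |30−17| + |26−15| + |23−23| = 13 + 11 + 0 = 24
d(Q,P2) = |30−29| + |26−8| + |23−12| = 1 + 18 + 11 = 30
d(Q,P3) = |30−19| + |26−14| + |23−25| = 11 + 12 + 2 = 25
d(Q,P4) = |30−29| + |26−22| + |23−1| = 1 + 4 + 22 = 27
d(Q,P5) = |30−23| + |26−2| + |23−11| = 7 + 24 + 12 = 43
d(Q,P6) = |30−16| + |26−5| + |23−27| = 14 + 21 + 4 = 39
d(Q,P7) = |30−17| + |26−29| + |23−11| = 13 + 3 + 12 = 28
d(Q,P8) = |30−28| + |26−16| + |23−30| = 2 + 10 + 7 = 19
Sorted ascending: P8, P1, P3, … — the second-nearest is P1.

P1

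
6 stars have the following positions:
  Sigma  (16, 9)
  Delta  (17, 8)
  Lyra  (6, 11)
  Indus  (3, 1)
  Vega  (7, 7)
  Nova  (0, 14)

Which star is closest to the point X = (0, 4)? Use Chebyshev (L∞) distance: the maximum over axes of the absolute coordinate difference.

Indus

d(X, Sigma) = max(16, 5) = 16
d(X, Delta) = max(17, 4) = 17
d(X, Lyra) = max(6, 7) = 7
d(X, Indus) = max(3, 3) = 3
d(X, Vega) = max(7, 3) = 7
d(X, Nova) = max(0, 10) = 10
The smallest is to Indus, so X lies in the Voronoi region of Indus.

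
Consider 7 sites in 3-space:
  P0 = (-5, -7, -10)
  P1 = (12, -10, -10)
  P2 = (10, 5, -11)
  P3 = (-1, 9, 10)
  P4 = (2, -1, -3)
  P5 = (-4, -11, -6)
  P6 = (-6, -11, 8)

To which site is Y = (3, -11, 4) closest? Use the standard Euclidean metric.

P6

Since √ is increasing, it suffices to compare squared distances:
|YP0|² = (3−(-5))² + (-11−(-7))² + (4−(-10))² = 64 + 16 + 196 = 276
|YP1|² = (3−12)² + (-11−(-10))² + (4−(-10))² = 81 + 1 + 196 = 278
|YP2|² = (3−10)² + (-11−5)² + (4−(-11))² = 49 + 256 + 225 = 530
|YP3|² = (3−(-1))² + (-11−9)² + (4−10)² = 16 + 400 + 36 = 452
|YP4|² = (3−2)² + (-11−(-1))² + (4−(-3))² = 1 + 100 + 49 = 150
|YP5|² = (3−(-4))² + (-11−(-11))² + (4−(-6))² = 49 + 0 + 100 = 149
|YP6|² = (3−(-6))² + (-11−(-11))² + (4−8)² = 81 + 0 + 16 = 97
P6 is nearest.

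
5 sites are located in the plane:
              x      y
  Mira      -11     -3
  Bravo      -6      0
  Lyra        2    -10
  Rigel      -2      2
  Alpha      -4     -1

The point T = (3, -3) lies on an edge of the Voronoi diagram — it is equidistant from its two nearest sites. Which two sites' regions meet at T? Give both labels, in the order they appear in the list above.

Squared distances from T to each site:
d²(T, Mira) = (3−(-11))² + (-3−(-3))² = 196 + 0 = 196
d²(T, Bravo) = (3−(-6))² + (-3−0)² = 81 + 9 = 90
d²(T, Lyra) = (3−2)² + (-3−(-10))² = 1 + 49 = 50
d²(T, Rigel) = (3−(-2))² + (-3−2)² = 25 + 25 = 50
d²(T, Alpha) = (3−(-4))² + (-3−(-1))² = 49 + 4 = 53
T is equidistant from Lyra and Rigel (both at squared distance 50), and every other site is strictly farther — so T lies on the Lyra–Rigel Voronoi edge.

Lyra and Rigel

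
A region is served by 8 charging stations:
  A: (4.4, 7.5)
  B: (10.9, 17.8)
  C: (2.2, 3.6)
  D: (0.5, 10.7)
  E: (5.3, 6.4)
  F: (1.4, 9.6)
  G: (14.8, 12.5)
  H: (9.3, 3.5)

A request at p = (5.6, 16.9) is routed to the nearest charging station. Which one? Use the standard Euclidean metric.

Compare squared distances (the ordering matches that of the actual distances):
|pA|² = (5.6−4.4)² + (16.9−7.5)² = 1.44 + 88.36 = 89.8
|pB|² = (5.6−10.9)² + (16.9−17.8)² = 28.09 + 0.81 = 28.9
|pC|² = (5.6−2.2)² + (16.9−3.6)² = 11.56 + 176.89 = 188.45
|pD|² = (5.6−0.5)² + (16.9−10.7)² = 26.01 + 38.44 = 64.45
|pE|² = (5.6−5.3)² + (16.9−6.4)² = 0.09 + 110.25 = 110.34
|pF|² = (5.6−1.4)² + (16.9−9.6)² = 17.64 + 53.29 = 70.93
|pG|² = (5.6−14.8)² + (16.9−12.5)² = 84.64 + 19.36 = 104
|pH|² = (5.6−9.3)² + (16.9−3.5)² = 13.69 + 179.56 = 193.25
The smallest is to B, so p lies in the Voronoi region of B.

B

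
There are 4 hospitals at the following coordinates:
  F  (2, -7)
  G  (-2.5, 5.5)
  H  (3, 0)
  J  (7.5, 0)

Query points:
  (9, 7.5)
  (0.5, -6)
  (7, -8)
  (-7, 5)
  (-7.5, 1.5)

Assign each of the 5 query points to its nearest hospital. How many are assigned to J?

1

(9, 7.5) — d² to each: F:259.25, G:136.25, H:92.25, J:58.5 → nearest is J
(0.5, -6) — d² to each: F:3.25, G:141.25, H:42.25, J:85 → nearest is F
(7, -8) — d² to each: F:26, G:272.5, H:80, J:64.25 → nearest is F
(-7, 5) — d² to each: F:225, G:20.5, H:125, J:235.25 → nearest is G
(-7.5, 1.5) — d² to each: F:162.5, G:41, H:112.5, J:227.25 → nearest is G
1 of the 5 points has J as nearest.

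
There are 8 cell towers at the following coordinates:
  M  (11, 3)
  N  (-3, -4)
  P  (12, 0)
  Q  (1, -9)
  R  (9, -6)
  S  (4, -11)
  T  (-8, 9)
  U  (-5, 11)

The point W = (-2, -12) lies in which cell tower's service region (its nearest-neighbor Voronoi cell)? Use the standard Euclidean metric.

Q

Since √ is increasing, it suffices to compare squared distances:
|WM|² = (-2−11)² + (-12−3)² = 169 + 225 = 394
|WN|² = (-2−(-3))² + (-12−(-4))² = 1 + 64 = 65
|WP|² = (-2−12)² + (-12−0)² = 196 + 144 = 340
|WQ|² = (-2−1)² + (-12−(-9))² = 9 + 9 = 18
|WR|² = (-2−9)² + (-12−(-6))² = 121 + 36 = 157
|WS|² = (-2−4)² + (-12−(-11))² = 36 + 1 = 37
|WT|² = (-2−(-8))² + (-12−9)² = 36 + 441 = 477
|WU|² = (-2−(-5))² + (-12−11)² = 9 + 529 = 538
The smallest is to Q, so W lies in the Voronoi region of Q.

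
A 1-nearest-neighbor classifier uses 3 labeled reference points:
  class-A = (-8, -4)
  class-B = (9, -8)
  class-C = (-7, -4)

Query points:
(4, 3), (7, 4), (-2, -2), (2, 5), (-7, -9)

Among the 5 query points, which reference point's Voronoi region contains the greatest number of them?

(4, 3) — d² to each: class-A:193, class-B:146, class-C:170 → nearest is class-B
(7, 4) — d² to each: class-A:289, class-B:148, class-C:260 → nearest is class-B
(-2, -2) — d² to each: class-A:40, class-B:157, class-C:29 → nearest is class-C
(2, 5) — d² to each: class-A:181, class-B:218, class-C:162 → nearest is class-C
(-7, -9) — d² to each: class-A:26, class-B:257, class-C:25 → nearest is class-C
Tally — class-B:2, class-C:3. class-C captures the most (3).

class-C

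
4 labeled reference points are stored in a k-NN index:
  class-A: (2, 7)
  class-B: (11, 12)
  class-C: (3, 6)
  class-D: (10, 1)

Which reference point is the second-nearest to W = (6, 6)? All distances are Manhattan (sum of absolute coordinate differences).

class-A

d(W, class-A) = 4 + 1 = 5
d(W, class-B) = 5 + 6 = 11
d(W, class-C) = 3 + 0 = 3
d(W, class-D) = 4 + 5 = 9
Sorted ascending: class-C, class-A, class-D, … — the second-nearest is class-A.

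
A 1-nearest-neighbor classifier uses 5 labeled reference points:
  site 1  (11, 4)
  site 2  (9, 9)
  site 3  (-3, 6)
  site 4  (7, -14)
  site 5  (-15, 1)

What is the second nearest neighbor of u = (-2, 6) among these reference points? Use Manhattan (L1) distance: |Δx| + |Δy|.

d(u, site 1) = |-2−11| + |6−4| = 13 + 2 = 15
d(u, site 2) = |-2−9| + |6−9| = 11 + 3 = 14
d(u, site 3) = |-2−(-3)| + |6−6| = 1 + 0 = 1
d(u, site 4) = |-2−7| + |6−(-14)| = 9 + 20 = 29
d(u, site 5) = |-2−(-15)| + |6−1| = 13 + 5 = 18
Sorted ascending: site 3, site 2, site 1, … — the second-nearest is site 2.

site 2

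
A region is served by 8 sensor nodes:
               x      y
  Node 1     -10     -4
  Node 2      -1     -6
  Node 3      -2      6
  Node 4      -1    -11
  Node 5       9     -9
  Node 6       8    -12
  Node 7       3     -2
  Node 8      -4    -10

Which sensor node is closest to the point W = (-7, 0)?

Since √ is increasing, it suffices to compare squared distances:
d²(W, Node 1) = 9 + 16 = 25
d²(W, Node 2) = 36 + 36 = 72
d²(W, Node 3) = 25 + 36 = 61
d²(W, Node 4) = 36 + 121 = 157
d²(W, Node 5) = 256 + 81 = 337
d²(W, Node 6) = 225 + 144 = 369
d²(W, Node 7) = 100 + 4 = 104
d²(W, Node 8) = 9 + 100 = 109
Node 1 is nearest.

Node 1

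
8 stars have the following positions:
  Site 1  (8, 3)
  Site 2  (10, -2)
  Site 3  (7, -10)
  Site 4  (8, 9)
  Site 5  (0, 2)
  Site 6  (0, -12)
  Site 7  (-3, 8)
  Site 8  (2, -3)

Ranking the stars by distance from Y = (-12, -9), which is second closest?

Site 8

Since √ is increasing, it suffices to compare squared distances:
d²(Y, Site 1) = 400 + 144 = 544
d²(Y, Site 2) = 484 + 49 = 533
d²(Y, Site 3) = 361 + 1 = 362
d²(Y, Site 4) = 400 + 324 = 724
d²(Y, Site 5) = 144 + 121 = 265
d²(Y, Site 6) = 144 + 9 = 153
d²(Y, Site 7) = 81 + 289 = 370
d²(Y, Site 8) = 196 + 36 = 232
Sorted ascending: Site 6, Site 8, Site 5, … — the second-nearest is Site 8.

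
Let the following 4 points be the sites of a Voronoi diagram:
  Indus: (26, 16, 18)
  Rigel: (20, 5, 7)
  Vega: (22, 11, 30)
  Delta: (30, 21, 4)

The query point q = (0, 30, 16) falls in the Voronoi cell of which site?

Since √ is increasing, it suffices to compare squared distances:
d²(q, Indus) = (0−26)² + (30−16)² + (16−18)² = 676 + 196 + 4 = 876
d²(q, Rigel) = (0−20)² + (30−5)² + (16−7)² = 400 + 625 + 81 = 1106
d²(q, Vega) = (0−22)² + (30−11)² + (16−30)² = 484 + 361 + 196 = 1041
d²(q, Delta) = (0−30)² + (30−21)² + (16−4)² = 900 + 81 + 144 = 1125
The smallest is to Indus, so q lies in the Voronoi region of Indus.

Indus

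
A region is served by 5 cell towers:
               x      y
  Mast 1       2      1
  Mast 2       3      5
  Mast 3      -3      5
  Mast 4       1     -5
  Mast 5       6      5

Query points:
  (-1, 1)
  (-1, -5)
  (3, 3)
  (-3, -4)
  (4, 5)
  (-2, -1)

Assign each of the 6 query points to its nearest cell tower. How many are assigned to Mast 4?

2

(-1, 1) — d² to each: Mast 1:9, Mast 2:32, Mast 3:20, Mast 4:40, Mast 5:65 → nearest is Mast 1
(-1, -5) — d² to each: Mast 1:45, Mast 2:116, Mast 3:104, Mast 4:4, Mast 5:149 → nearest is Mast 4
(3, 3) — d² to each: Mast 1:5, Mast 2:4, Mast 3:40, Mast 4:68, Mast 5:13 → nearest is Mast 2
(-3, -4) — d² to each: Mast 1:50, Mast 2:117, Mast 3:81, Mast 4:17, Mast 5:162 → nearest is Mast 4
(4, 5) — d² to each: Mast 1:20, Mast 2:1, Mast 3:49, Mast 4:109, Mast 5:4 → nearest is Mast 2
(-2, -1) — d² to each: Mast 1:20, Mast 2:61, Mast 3:37, Mast 4:25, Mast 5:100 → nearest is Mast 1
2 of the 6 points have Mast 4 as nearest.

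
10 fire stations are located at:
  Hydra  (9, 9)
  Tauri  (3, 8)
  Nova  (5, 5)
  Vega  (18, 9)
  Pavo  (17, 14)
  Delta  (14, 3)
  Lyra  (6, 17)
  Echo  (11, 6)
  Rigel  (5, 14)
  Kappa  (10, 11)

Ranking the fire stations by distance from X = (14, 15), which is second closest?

Kappa

Since √ is increasing, it suffices to compare squared distances:
d²(X, Hydra) = 25 + 36 = 61
d²(X, Tauri) = 121 + 49 = 170
d²(X, Nova) = 81 + 100 = 181
d²(X, Vega) = 16 + 36 = 52
d²(X, Pavo) = 9 + 1 = 10
d²(X, Delta) = 0 + 144 = 144
d²(X, Lyra) = 64 + 4 = 68
d²(X, Echo) = 9 + 81 = 90
d²(X, Rigel) = 81 + 1 = 82
d²(X, Kappa) = 16 + 16 = 32
Sorted ascending: Pavo, Kappa, Vega, … — the second-nearest is Kappa.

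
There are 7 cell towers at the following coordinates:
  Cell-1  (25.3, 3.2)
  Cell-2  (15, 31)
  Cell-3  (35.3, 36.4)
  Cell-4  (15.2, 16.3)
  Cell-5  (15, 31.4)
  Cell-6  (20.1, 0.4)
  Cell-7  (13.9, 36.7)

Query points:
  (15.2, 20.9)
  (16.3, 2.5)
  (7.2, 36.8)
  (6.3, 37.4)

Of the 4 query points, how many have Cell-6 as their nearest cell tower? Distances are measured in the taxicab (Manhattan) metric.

(15.2, 20.9) — d to each: Cell-1:27.8, Cell-2:10.3, Cell-3:35.6, Cell-4:4.6, Cell-5:10.7, Cell-6:25.4, Cell-7:17.1 → nearest is Cell-4
(16.3, 2.5) — d to each: Cell-1:9.7, Cell-2:29.8, Cell-3:52.9, Cell-4:14.9, Cell-5:30.2, Cell-6:5.9, Cell-7:36.6 → nearest is Cell-6
(7.2, 36.8) — d to each: Cell-1:51.7, Cell-2:13.6, Cell-3:28.5, Cell-4:28.5, Cell-5:13.2, Cell-6:49.3, Cell-7:6.8 → nearest is Cell-7
(6.3, 37.4) — d to each: Cell-1:53.2, Cell-2:15.1, Cell-3:30, Cell-4:30, Cell-5:14.7, Cell-6:50.8, Cell-7:8.3 → nearest is Cell-7
1 of the 4 points has Cell-6 as nearest.

1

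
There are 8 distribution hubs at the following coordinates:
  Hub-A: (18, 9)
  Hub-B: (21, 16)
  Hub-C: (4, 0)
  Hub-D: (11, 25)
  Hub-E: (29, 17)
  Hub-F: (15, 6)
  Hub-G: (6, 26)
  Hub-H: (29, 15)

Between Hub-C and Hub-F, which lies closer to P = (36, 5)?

Hub-F

Compare squared distances:
d²(P, Hub-C) = (36−4)² + (5−0)² = 1024 + 25 = 1049
d²(P, Hub-F) = (36−15)² + (5−6)² = 441 + 1 = 442
1049 > 442, so Hub-F is closer.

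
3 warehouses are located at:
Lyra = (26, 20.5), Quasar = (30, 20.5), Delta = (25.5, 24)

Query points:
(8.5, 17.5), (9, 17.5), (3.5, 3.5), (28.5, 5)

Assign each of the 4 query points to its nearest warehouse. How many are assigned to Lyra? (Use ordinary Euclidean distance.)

3

(8.5, 17.5) — d² to each: Lyra:315.25, Quasar:471.25, Delta:331.25 → nearest is Lyra
(9, 17.5) — d² to each: Lyra:298, Quasar:450, Delta:314.5 → nearest is Lyra
(3.5, 3.5) — d² to each: Lyra:795.25, Quasar:991.25, Delta:904.25 → nearest is Lyra
(28.5, 5) — d² to each: Lyra:246.5, Quasar:242.5, Delta:370 → nearest is Quasar
3 of the 4 points have Lyra as nearest.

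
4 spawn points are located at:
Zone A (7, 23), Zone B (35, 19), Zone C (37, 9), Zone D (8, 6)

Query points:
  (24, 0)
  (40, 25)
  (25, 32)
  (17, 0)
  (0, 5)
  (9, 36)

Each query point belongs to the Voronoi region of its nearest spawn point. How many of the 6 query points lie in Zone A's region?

(24, 0) — d² to each: Zone A:818, Zone B:482, Zone C:250, Zone D:292 → nearest is Zone C
(40, 25) — d² to each: Zone A:1093, Zone B:61, Zone C:265, Zone D:1385 → nearest is Zone B
(25, 32) — d² to each: Zone A:405, Zone B:269, Zone C:673, Zone D:965 → nearest is Zone B
(17, 0) — d² to each: Zone A:629, Zone B:685, Zone C:481, Zone D:117 → nearest is Zone D
(0, 5) — d² to each: Zone A:373, Zone B:1421, Zone C:1385, Zone D:65 → nearest is Zone D
(9, 36) — d² to each: Zone A:173, Zone B:965, Zone C:1513, Zone D:901 → nearest is Zone A
1 of the 6 points has Zone A as nearest.

1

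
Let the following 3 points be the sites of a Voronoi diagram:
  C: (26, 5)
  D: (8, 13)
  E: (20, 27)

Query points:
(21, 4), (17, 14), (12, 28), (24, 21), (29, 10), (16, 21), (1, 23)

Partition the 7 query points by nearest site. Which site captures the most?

E

(21, 4) — d² to each: C:26, D:250, E:530 → nearest is C
(17, 14) — d² to each: C:162, D:82, E:178 → nearest is D
(12, 28) — d² to each: C:725, D:241, E:65 → nearest is E
(24, 21) — d² to each: C:260, D:320, E:52 → nearest is E
(29, 10) — d² to each: C:34, D:450, E:370 → nearest is C
(16, 21) — d² to each: C:356, D:128, E:52 → nearest is E
(1, 23) — d² to each: C:949, D:149, E:377 → nearest is D
Tally — C:2, D:2, E:3. E captures the most (3).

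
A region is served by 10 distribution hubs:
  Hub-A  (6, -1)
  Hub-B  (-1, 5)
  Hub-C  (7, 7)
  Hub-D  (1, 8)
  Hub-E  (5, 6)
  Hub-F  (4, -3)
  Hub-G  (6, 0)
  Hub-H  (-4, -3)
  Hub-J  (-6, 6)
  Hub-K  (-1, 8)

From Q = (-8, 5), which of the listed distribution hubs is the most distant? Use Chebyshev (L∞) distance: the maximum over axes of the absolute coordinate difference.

d(Q, Hub-A) = max(14, 6) = 14
d(Q, Hub-B) = max(7, 0) = 7
d(Q, Hub-C) = max(15, 2) = 15
d(Q, Hub-D) = max(9, 3) = 9
d(Q, Hub-E) = max(13, 1) = 13
d(Q, Hub-F) = max(12, 8) = 12
d(Q, Hub-G) = max(14, 5) = 14
d(Q, Hub-H) = max(4, 8) = 8
d(Q, Hub-J) = max(2, 1) = 2
d(Q, Hub-K) = max(7, 3) = 7
The largest is to Hub-C.

Hub-C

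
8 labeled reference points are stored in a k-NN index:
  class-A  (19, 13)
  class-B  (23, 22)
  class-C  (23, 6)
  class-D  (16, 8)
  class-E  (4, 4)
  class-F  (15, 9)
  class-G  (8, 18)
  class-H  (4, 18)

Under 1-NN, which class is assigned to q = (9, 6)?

Compare squared distances (the ordering matches that of the actual distances):
d²(q, class-A) = (9−19)² + (6−13)² = 100 + 49 = 149
d²(q, class-B) = (9−23)² + (6−22)² = 196 + 256 = 452
d²(q, class-C) = (9−23)² + (6−6)² = 196 + 0 = 196
d²(q, class-D) = (9−16)² + (6−8)² = 49 + 4 = 53
d²(q, class-E) = (9−4)² + (6−4)² = 25 + 4 = 29
d²(q, class-F) = (9−15)² + (6−9)² = 36 + 9 = 45
d²(q, class-G) = (9−8)² + (6−18)² = 1 + 144 = 145
d²(q, class-H) = (9−4)² + (6−18)² = 25 + 144 = 169
Minimum is at class-E.

class-E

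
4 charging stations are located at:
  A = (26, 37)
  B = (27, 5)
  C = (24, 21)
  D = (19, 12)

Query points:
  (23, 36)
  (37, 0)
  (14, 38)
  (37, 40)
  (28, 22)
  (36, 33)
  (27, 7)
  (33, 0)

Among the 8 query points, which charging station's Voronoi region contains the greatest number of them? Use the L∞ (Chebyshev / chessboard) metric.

A

(23, 36) — d to each: A:3, B:31, C:15, D:24 → nearest is A
(37, 0) — d to each: A:37, B:10, C:21, D:18 → nearest is B
(14, 38) — d to each: A:12, B:33, C:17, D:26 → nearest is A
(37, 40) — d to each: A:11, B:35, C:19, D:28 → nearest is A
(28, 22) — d to each: A:15, B:17, C:4, D:10 → nearest is C
(36, 33) — d to each: A:10, B:28, C:12, D:21 → nearest is A
(27, 7) — d to each: A:30, B:2, C:14, D:8 → nearest is B
(33, 0) — d to each: A:37, B:6, C:21, D:14 → nearest is B
Tally — A:4, B:3, C:1. A captures the most (4).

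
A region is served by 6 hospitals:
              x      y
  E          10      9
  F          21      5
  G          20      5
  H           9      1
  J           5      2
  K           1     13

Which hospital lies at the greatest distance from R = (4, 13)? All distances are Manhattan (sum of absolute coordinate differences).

F

d(R,E) = |4−10| + |13−9| = 6 + 4 = 10
d(R,F) = |4−21| + |13−5| = 17 + 8 = 25
d(R,G) = |4−20| + |13−5| = 16 + 8 = 24
d(R,H) = |4−9| + |13−1| = 5 + 12 = 17
d(R,J) = |4−5| + |13−2| = 1 + 11 = 12
d(R,K) = |4−1| + |13−13| = 3 + 0 = 3
The largest is to F.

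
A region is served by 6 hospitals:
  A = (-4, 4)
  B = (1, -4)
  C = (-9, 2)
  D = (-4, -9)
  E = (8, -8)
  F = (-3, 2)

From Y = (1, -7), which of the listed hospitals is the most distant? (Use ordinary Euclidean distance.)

Squared Euclidean distances:
|YA|² = (1−(-4))² + (-7−4)² = 25 + 121 = 146
|YB|² = (1−1)² + (-7−(-4))² = 0 + 9 = 9
|YC|² = (1−(-9))² + (-7−2)² = 100 + 81 = 181
|YD|² = (1−(-4))² + (-7−(-9))² = 25 + 4 = 29
|YE|² = (1−8)² + (-7−(-8))² = 49 + 1 = 50
|YF|² = (1−(-3))² + (-7−2)² = 16 + 81 = 97
The largest is to C.

C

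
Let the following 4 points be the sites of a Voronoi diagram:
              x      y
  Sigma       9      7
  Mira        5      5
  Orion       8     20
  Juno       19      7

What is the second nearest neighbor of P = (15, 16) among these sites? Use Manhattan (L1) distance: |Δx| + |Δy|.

d(P, Sigma) = |15−9| + |16−7| = 6 + 9 = 15
d(P, Mira) = |15−5| + |16−5| = 10 + 11 = 21
d(P, Orion) = |15−8| + |16−20| = 7 + 4 = 11
d(P, Juno) = |15−19| + |16−7| = 4 + 9 = 13
Sorted ascending: Orion, Juno, Sigma, … — the second-nearest is Juno.

Juno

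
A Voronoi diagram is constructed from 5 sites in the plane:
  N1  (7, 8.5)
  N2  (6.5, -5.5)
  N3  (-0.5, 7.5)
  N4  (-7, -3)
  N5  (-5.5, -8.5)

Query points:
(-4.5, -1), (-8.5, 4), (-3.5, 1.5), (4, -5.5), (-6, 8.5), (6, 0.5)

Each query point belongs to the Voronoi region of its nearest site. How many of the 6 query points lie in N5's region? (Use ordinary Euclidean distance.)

(-4.5, -1) — d² to each: N1:222.5, N2:141.25, N3:88.25, N4:10.25, N5:57.25 → nearest is N4
(-8.5, 4) — d² to each: N1:260.5, N2:315.25, N3:76.25, N4:51.25, N5:165.25 → nearest is N4
(-3.5, 1.5) — d² to each: N1:159.25, N2:149, N3:45, N4:32.5, N5:104 → nearest is N4
(4, -5.5) — d² to each: N1:205, N2:6.25, N3:189.25, N4:127.25, N5:99.25 → nearest is N2
(-6, 8.5) — d² to each: N1:169, N2:352.25, N3:31.25, N4:133.25, N5:289.25 → nearest is N3
(6, 0.5) — d² to each: N1:65, N2:36.25, N3:91.25, N4:181.25, N5:213.25 → nearest is N2
0 of the 6 points have N5 as nearest.

0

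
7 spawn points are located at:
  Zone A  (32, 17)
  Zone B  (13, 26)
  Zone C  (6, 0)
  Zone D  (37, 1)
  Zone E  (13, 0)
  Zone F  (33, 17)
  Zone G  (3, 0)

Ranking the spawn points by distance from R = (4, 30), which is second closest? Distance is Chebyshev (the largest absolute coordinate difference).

Zone A

d(R, Zone A) = max(28, 13) = 28
d(R, Zone B) = max(9, 4) = 9
d(R, Zone C) = max(2, 30) = 30
d(R, Zone D) = max(33, 29) = 33
d(R, Zone E) = max(9, 30) = 30
d(R, Zone F) = max(29, 13) = 29
d(R, Zone G) = max(1, 30) = 30
Sorted ascending: Zone B, Zone A, Zone F, … — the second-nearest is Zone A.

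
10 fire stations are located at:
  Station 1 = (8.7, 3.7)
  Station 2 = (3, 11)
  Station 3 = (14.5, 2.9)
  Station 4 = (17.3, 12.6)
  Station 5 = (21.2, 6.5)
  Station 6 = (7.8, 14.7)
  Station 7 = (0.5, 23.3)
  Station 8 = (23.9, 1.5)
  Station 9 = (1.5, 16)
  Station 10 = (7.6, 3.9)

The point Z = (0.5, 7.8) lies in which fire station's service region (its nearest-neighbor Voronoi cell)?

Since √ is increasing, it suffices to compare squared distances:
d²(Z, Station 1) = 67.24 + 16.81 = 84.05
d²(Z, Station 2) = 6.25 + 10.24 = 16.49
d²(Z, Station 3) = 196 + 24.01 = 220.01
d²(Z, Station 4) = 282.24 + 23.04 = 305.28
d²(Z, Station 5) = 428.49 + 1.69 = 430.18
d²(Z, Station 6) = 53.29 + 47.61 = 100.9
d²(Z, Station 7) = 0 + 240.25 = 240.25
d²(Z, Station 8) = 547.56 + 39.69 = 587.25
d²(Z, Station 9) = 1 + 67.24 = 68.24
d²(Z, Station 10) = 50.41 + 15.21 = 65.62
Station 2 is nearest.

Station 2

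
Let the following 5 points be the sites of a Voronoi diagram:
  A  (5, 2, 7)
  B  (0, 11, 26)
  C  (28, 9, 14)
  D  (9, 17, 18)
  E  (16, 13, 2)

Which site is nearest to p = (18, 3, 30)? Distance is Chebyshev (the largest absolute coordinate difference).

D

d(p,A) = max(13, 1, 23) = 23
d(p,B) = max(18, 8, 4) = 18
d(p,C) = max(10, 6, 16) = 16
d(p,D) = max(9, 14, 12) = 14
d(p,E) = max(2, 10, 28) = 28
D is nearest.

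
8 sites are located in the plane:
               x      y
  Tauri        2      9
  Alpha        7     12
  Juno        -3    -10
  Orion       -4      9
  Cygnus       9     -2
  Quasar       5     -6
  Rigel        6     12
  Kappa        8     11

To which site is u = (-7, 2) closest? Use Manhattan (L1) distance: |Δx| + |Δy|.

d(u, Tauri) = 9 + 7 = 16
d(u, Alpha) = 14 + 10 = 24
d(u, Juno) = 4 + 12 = 16
d(u, Orion) = 3 + 7 = 10
d(u, Cygnus) = 16 + 4 = 20
d(u, Quasar) = 12 + 8 = 20
d(u, Rigel) = 13 + 10 = 23
d(u, Kappa) = 15 + 9 = 24
Minimum is at Orion.

Orion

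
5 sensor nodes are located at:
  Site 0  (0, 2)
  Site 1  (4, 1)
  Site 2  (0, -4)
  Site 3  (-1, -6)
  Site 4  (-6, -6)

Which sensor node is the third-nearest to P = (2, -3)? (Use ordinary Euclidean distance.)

Site 1

Since √ is increasing, it suffices to compare squared distances:
d²(P, Site 0) = (2−0)² + (-3−2)² = 4 + 25 = 29
d²(P, Site 1) = (2−4)² + (-3−1)² = 4 + 16 = 20
d²(P, Site 2) = (2−0)² + (-3−(-4))² = 4 + 1 = 5
d²(P, Site 3) = (2−(-1))² + (-3−(-6))² = 9 + 9 = 18
d²(P, Site 4) = (2−(-6))² + (-3−(-6))² = 64 + 9 = 73
Sorted ascending: Site 2, Site 3, Site 1, Site 0, … — the third-nearest is Site 1.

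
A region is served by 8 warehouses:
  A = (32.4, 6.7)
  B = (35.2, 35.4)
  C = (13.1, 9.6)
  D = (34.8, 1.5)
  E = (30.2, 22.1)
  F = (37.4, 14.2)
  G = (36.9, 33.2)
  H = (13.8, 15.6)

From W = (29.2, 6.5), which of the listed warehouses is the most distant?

B

Squared Euclidean distances:
|WA|² = 10.24 + 0.04 = 10.28
|WB|² = 36 + 835.21 = 871.21
|WC|² = 259.21 + 9.61 = 268.82
|WD|² = 31.36 + 25 = 56.36
|WE|² = 1 + 243.36 = 244.36
|WF|² = 67.24 + 59.29 = 126.53
|WG|² = 59.29 + 712.89 = 772.18
|WH|² = 237.16 + 82.81 = 319.97
The largest is to B.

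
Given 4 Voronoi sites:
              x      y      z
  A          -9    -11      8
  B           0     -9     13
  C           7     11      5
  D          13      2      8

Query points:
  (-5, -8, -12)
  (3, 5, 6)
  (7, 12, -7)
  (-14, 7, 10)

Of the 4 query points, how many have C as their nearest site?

2

(-5, -8, -12) — d² to each: A:425, B:651, C:794, D:824 → nearest is A
(3, 5, 6) — d² to each: A:404, B:254, C:53, D:113 → nearest is C
(7, 12, -7) — d² to each: A:1010, B:890, C:145, D:361 → nearest is C
(-14, 7, 10) — d² to each: A:353, B:461, C:482, D:758 → nearest is A
2 of the 4 points have C as nearest.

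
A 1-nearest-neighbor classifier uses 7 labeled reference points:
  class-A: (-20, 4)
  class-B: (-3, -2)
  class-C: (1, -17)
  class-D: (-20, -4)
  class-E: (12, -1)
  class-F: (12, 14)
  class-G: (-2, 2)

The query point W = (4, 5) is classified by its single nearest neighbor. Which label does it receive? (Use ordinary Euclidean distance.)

Compare squared distances (the ordering matches that of the actual distances):
d²(W, class-A) = (4−(-20))² + (5−4)² = 576 + 1 = 577
d²(W, class-B) = (4−(-3))² + (5−(-2))² = 49 + 49 = 98
d²(W, class-C) = (4−1)² + (5−(-17))² = 9 + 484 = 493
d²(W, class-D) = (4−(-20))² + (5−(-4))² = 576 + 81 = 657
d²(W, class-E) = (4−12)² + (5−(-1))² = 64 + 36 = 100
d²(W, class-F) = (4−12)² + (5−14)² = 64 + 81 = 145
d²(W, class-G) = (4−(-2))² + (5−2)² = 36 + 9 = 45
class-G is nearest.

class-G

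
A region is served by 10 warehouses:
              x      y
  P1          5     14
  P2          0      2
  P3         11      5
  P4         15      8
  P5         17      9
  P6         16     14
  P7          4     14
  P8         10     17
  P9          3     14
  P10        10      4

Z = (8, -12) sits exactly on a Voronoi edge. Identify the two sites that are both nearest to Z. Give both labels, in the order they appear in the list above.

P2 and P10

Squared distances from Z to each site:
|ZP1|² = 9 + 676 = 685
|ZP2|² = 64 + 196 = 260
|ZP3|² = 9 + 289 = 298
|ZP4|² = 49 + 400 = 449
|ZP5|² = 81 + 441 = 522
|ZP6|² = 64 + 676 = 740
|ZP7|² = 16 + 676 = 692
|ZP8|² = 4 + 841 = 845
|ZP9|² = 25 + 676 = 701
d²(Z, P10) = 4 + 256 = 260
Z is equidistant from P2 and P10 (both at squared distance 260), and every other site is strictly farther — so Z lies on the P2–P10 Voronoi edge.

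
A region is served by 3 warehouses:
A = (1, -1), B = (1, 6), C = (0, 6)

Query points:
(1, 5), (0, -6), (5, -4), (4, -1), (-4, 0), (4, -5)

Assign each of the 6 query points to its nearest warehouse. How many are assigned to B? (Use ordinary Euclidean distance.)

(1, 5) — d² to each: A:36, B:1, C:2 → nearest is B
(0, -6) — d² to each: A:26, B:145, C:144 → nearest is A
(5, -4) — d² to each: A:25, B:116, C:125 → nearest is A
(4, -1) — d² to each: A:9, B:58, C:65 → nearest is A
(-4, 0) — d² to each: A:26, B:61, C:52 → nearest is A
(4, -5) — d² to each: A:25, B:130, C:137 → nearest is A
1 of the 6 points has B as nearest.

1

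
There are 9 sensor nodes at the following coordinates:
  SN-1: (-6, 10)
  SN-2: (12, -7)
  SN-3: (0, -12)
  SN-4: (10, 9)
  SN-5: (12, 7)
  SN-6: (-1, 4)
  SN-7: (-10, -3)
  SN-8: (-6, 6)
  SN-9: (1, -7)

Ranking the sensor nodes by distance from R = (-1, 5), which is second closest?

Since √ is increasing, it suffices to compare squared distances:
d²(R, SN-1) = (-1−(-6))² + (5−10)² = 25 + 25 = 50
d²(R, SN-2) = (-1−12)² + (5−(-7))² = 169 + 144 = 313
d²(R, SN-3) = (-1−0)² + (5−(-12))² = 1 + 289 = 290
d²(R, SN-4) = (-1−10)² + (5−9)² = 121 + 16 = 137
d²(R, SN-5) = (-1−12)² + (5−7)² = 169 + 4 = 173
d²(R, SN-6) = (-1−(-1))² + (5−4)² = 0 + 1 = 1
d²(R, SN-7) = (-1−(-10))² + (5−(-3))² = 81 + 64 = 145
d²(R, SN-8) = (-1−(-6))² + (5−6)² = 25 + 1 = 26
d²(R, SN-9) = (-1−1)² + (5−(-7))² = 4 + 144 = 148
Sorted ascending: SN-6, SN-8, SN-1, … — the second-nearest is SN-8.

SN-8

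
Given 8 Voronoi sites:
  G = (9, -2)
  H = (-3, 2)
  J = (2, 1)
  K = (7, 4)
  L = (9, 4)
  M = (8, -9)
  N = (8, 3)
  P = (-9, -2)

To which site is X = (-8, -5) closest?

P

Since √ is increasing, it suffices to compare squared distances:
|XG|² = 289 + 9 = 298
|XH|² = 25 + 49 = 74
|XJ|² = 100 + 36 = 136
|XK|² = 225 + 81 = 306
|XL|² = 289 + 81 = 370
|XM|² = 256 + 16 = 272
|XN|² = 256 + 64 = 320
|XP|² = 1 + 9 = 10
Minimum is at P.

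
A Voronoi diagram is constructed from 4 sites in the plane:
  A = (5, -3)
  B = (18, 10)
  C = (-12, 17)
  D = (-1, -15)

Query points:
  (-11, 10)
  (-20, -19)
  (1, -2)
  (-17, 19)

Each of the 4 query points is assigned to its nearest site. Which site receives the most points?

C

(-11, 10) — d² to each: A:425, B:841, C:50, D:725 → nearest is C
(-20, -19) — d² to each: A:881, B:2285, C:1360, D:377 → nearest is D
(1, -2) — d² to each: A:17, B:433, C:530, D:173 → nearest is A
(-17, 19) — d² to each: A:968, B:1306, C:29, D:1412 → nearest is C
Tally — A:1, C:2, D:1. C captures the most (2).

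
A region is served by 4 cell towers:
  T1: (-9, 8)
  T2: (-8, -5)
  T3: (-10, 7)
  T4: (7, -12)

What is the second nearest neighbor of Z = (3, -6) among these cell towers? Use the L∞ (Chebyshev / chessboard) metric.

T2

d(Z,T1) = max(12, 14) = 14
d(Z,T2) = max(11, 1) = 11
d(Z,T3) = max(13, 13) = 13
d(Z,T4) = max(4, 6) = 6
Sorted ascending: T4, T2, T3, … — the second-nearest is T2.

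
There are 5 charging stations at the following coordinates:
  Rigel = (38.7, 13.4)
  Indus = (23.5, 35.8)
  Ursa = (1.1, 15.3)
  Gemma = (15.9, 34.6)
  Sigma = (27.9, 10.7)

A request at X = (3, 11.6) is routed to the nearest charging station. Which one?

Since √ is increasing, it suffices to compare squared distances:
d²(X, Rigel) = (3−38.7)² + (11.6−13.4)² = 1274.49 + 3.24 = 1277.73
d²(X, Indus) = (3−23.5)² + (11.6−35.8)² = 420.25 + 585.64 = 1005.89
d²(X, Ursa) = (3−1.1)² + (11.6−15.3)² = 3.61 + 13.69 = 17.3
d²(X, Gemma) = (3−15.9)² + (11.6−34.6)² = 166.41 + 529 = 695.41
d²(X, Sigma) = (3−27.9)² + (11.6−10.7)² = 620.01 + 0.81 = 620.82
Ursa is nearest.

Ursa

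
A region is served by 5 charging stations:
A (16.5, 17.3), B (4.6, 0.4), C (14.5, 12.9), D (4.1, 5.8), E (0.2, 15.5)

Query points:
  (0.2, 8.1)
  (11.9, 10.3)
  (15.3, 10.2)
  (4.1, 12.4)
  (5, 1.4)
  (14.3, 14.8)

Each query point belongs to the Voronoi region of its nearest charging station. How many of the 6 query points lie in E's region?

1

(0.2, 8.1) — d² to each: A:350.33, B:78.65, C:227.53, D:20.5, E:54.76 → nearest is D
(11.9, 10.3) — d² to each: A:70.16, B:151.3, C:13.52, D:81.09, E:163.93 → nearest is C
(15.3, 10.2) — d² to each: A:51.85, B:210.53, C:7.93, D:144.8, E:256.1 → nearest is C
(4.1, 12.4) — d² to each: A:177.77, B:144.25, C:108.41, D:43.56, E:24.82 → nearest is E
(5, 1.4) — d² to each: A:385.06, B:1.16, C:222.5, D:20.17, E:221.85 → nearest is B
(14.3, 14.8) — d² to each: A:11.09, B:301.45, C:3.65, D:185.04, E:199.3 → nearest is C
1 of the 6 points has E as nearest.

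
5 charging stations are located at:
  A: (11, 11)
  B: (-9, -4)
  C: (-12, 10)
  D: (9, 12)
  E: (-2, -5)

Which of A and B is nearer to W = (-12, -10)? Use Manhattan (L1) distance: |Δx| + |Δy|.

B

d(W,A) = |-12−11| + |-10−11| = 23 + 21 = 44
d(W,B) = |-12−(-9)| + |-10−(-4)| = 3 + 6 = 9
44 > 9, so B is closer.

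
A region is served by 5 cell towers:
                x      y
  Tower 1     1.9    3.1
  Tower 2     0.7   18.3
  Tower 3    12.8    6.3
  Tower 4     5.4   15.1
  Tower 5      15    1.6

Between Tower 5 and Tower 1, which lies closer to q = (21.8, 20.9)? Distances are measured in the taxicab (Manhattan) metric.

Tower 5

d(q, Tower 5) = |21.8−15| + |20.9−1.6| = 6.8 + 19.3 = 26.1
d(q, Tower 1) = |21.8−1.9| + |20.9−3.1| = 19.9 + 17.8 = 37.7
26.1 < 37.7, so Tower 5 is closer.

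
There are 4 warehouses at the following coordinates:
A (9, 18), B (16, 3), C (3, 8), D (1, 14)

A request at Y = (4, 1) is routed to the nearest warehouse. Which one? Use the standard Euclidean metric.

Since √ is increasing, it suffices to compare squared distances:
|YA|² = (4−9)² + (1−18)² = 25 + 289 = 314
|YB|² = (4−16)² + (1−3)² = 144 + 4 = 148
|YC|² = (4−3)² + (1−8)² = 1 + 49 = 50
|YD|² = (4−1)² + (1−14)² = 9 + 169 = 178
The smallest is to C, so Y lies in the Voronoi region of C.

C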